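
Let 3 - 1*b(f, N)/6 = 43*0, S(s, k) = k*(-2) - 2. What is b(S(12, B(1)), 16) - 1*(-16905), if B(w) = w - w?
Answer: 16923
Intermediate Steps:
B(w) = 0
S(s, k) = -2 - 2*k (S(s, k) = -2*k - 2 = -2 - 2*k)
b(f, N) = 18 (b(f, N) = 18 - 258*0 = 18 - 6*0 = 18 + 0 = 18)
b(S(12, B(1)), 16) - 1*(-16905) = 18 - 1*(-16905) = 18 + 16905 = 16923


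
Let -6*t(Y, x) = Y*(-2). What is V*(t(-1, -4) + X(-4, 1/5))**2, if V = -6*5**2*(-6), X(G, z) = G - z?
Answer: 18496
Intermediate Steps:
t(Y, x) = Y/3 (t(Y, x) = -Y*(-2)/6 = -(-1)*Y/3 = Y/3)
V = 900 (V = -6*25*(-6) = -150*(-6) = 900)
V*(t(-1, -4) + X(-4, 1/5))**2 = 900*((1/3)*(-1) + (-4 - 1/5))**2 = 900*(-1/3 + (-4 - 1*1/5))**2 = 900*(-1/3 + (-4 - 1/5))**2 = 900*(-1/3 - 21/5)**2 = 900*(-68/15)**2 = 900*(4624/225) = 18496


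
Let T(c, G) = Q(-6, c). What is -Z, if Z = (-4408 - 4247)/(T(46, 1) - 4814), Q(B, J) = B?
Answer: -1731/964 ≈ -1.7956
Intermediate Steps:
T(c, G) = -6
Z = 1731/964 (Z = (-4408 - 4247)/(-6 - 4814) = -8655/(-4820) = -8655*(-1/4820) = 1731/964 ≈ 1.7956)
-Z = -1*1731/964 = -1731/964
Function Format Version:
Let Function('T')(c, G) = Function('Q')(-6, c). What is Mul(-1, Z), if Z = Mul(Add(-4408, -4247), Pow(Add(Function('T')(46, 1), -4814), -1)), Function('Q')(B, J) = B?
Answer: Rational(-1731, 964) ≈ -1.7956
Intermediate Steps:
Function('T')(c, G) = -6
Z = Rational(1731, 964) (Z = Mul(Add(-4408, -4247), Pow(Add(-6, -4814), -1)) = Mul(-8655, Pow(-4820, -1)) = Mul(-8655, Rational(-1, 4820)) = Rational(1731, 964) ≈ 1.7956)
Mul(-1, Z) = Mul(-1, Rational(1731, 964)) = Rational(-1731, 964)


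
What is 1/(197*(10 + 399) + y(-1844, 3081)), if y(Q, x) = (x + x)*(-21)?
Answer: -1/48829 ≈ -2.0480e-5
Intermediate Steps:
y(Q, x) = -42*x (y(Q, x) = (2*x)*(-21) = -42*x)
1/(197*(10 + 399) + y(-1844, 3081)) = 1/(197*(10 + 399) - 42*3081) = 1/(197*409 - 129402) = 1/(80573 - 129402) = 1/(-48829) = -1/48829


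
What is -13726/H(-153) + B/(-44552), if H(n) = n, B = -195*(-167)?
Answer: 606538307/6816456 ≈ 88.981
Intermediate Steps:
B = 32565
-13726/H(-153) + B/(-44552) = -13726/(-153) + 32565/(-44552) = -13726*(-1/153) + 32565*(-1/44552) = 13726/153 - 32565/44552 = 606538307/6816456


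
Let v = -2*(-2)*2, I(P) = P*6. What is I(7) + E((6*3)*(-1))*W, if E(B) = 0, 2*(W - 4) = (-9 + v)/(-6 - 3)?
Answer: 42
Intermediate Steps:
I(P) = 6*P
v = 8 (v = 4*2 = 8)
W = 73/18 (W = 4 + ((-9 + 8)/(-6 - 3))/2 = 4 + (-1/(-9))/2 = 4 + (-1*(-1/9))/2 = 4 + (1/2)*(1/9) = 4 + 1/18 = 73/18 ≈ 4.0556)
I(7) + E((6*3)*(-1))*W = 6*7 + 0*(73/18) = 42 + 0 = 42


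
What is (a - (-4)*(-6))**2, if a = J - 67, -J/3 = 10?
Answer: 14641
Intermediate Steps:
J = -30 (J = -3*10 = -30)
a = -97 (a = -30 - 67 = -97)
(a - (-4)*(-6))**2 = (-97 - (-4)*(-6))**2 = (-97 - 1*24)**2 = (-97 - 24)**2 = (-121)**2 = 14641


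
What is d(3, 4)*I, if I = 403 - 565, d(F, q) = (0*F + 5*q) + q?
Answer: -3888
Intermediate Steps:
d(F, q) = 6*q (d(F, q) = (0 + 5*q) + q = 5*q + q = 6*q)
I = -162
d(3, 4)*I = (6*4)*(-162) = 24*(-162) = -3888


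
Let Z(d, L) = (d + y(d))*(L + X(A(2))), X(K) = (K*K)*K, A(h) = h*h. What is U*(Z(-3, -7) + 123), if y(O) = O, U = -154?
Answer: 33726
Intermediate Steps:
A(h) = h²
X(K) = K³ (X(K) = K²*K = K³)
Z(d, L) = 2*d*(64 + L) (Z(d, L) = (d + d)*(L + (2²)³) = (2*d)*(L + 4³) = (2*d)*(L + 64) = (2*d)*(64 + L) = 2*d*(64 + L))
U*(Z(-3, -7) + 123) = -154*(2*(-3)*(64 - 7) + 123) = -154*(2*(-3)*57 + 123) = -154*(-342 + 123) = -154*(-219) = 33726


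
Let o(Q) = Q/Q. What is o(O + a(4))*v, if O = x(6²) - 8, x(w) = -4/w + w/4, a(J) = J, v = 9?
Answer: 9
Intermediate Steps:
x(w) = -4/w + w/4 (x(w) = -4/w + w*(¼) = -4/w + w/4)
O = 8/9 (O = (-4/(6²) + (¼)*6²) - 8 = (-4/36 + (¼)*36) - 8 = (-4*1/36 + 9) - 8 = (-⅑ + 9) - 8 = 80/9 - 8 = 8/9 ≈ 0.88889)
o(Q) = 1
o(O + a(4))*v = 1*9 = 9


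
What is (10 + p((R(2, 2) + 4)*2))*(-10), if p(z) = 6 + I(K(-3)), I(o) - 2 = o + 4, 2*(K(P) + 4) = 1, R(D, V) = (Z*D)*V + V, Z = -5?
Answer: -185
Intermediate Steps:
R(D, V) = V - 5*D*V (R(D, V) = (-5*D)*V + V = -5*D*V + V = V - 5*D*V)
K(P) = -7/2 (K(P) = -4 + (½)*1 = -4 + ½ = -7/2)
I(o) = 6 + o (I(o) = 2 + (o + 4) = 2 + (4 + o) = 6 + o)
p(z) = 17/2 (p(z) = 6 + (6 - 7/2) = 6 + 5/2 = 17/2)
(10 + p((R(2, 2) + 4)*2))*(-10) = (10 + 17/2)*(-10) = (37/2)*(-10) = -185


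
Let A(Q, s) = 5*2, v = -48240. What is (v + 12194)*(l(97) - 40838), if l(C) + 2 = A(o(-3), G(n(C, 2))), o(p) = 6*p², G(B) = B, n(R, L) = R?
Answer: 1471758180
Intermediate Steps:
A(Q, s) = 10
l(C) = 8 (l(C) = -2 + 10 = 8)
(v + 12194)*(l(97) - 40838) = (-48240 + 12194)*(8 - 40838) = -36046*(-40830) = 1471758180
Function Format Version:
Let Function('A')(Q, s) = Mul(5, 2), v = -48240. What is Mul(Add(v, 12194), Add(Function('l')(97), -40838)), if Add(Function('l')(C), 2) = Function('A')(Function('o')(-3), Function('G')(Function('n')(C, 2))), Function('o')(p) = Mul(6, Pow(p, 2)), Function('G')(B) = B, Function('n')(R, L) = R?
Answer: 1471758180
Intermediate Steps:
Function('A')(Q, s) = 10
Function('l')(C) = 8 (Function('l')(C) = Add(-2, 10) = 8)
Mul(Add(v, 12194), Add(Function('l')(97), -40838)) = Mul(Add(-48240, 12194), Add(8, -40838)) = Mul(-36046, -40830) = 1471758180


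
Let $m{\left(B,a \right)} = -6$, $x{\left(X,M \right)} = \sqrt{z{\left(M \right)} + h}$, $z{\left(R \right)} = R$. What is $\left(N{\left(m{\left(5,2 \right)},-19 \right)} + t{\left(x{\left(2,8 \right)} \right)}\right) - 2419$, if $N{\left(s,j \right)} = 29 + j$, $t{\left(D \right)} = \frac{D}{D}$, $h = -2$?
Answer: $-2408$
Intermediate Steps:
$x{\left(X,M \right)} = \sqrt{-2 + M}$ ($x{\left(X,M \right)} = \sqrt{M - 2} = \sqrt{-2 + M}$)
$t{\left(D \right)} = 1$
$\left(N{\left(m{\left(5,2 \right)},-19 \right)} + t{\left(x{\left(2,8 \right)} \right)}\right) - 2419 = \left(\left(29 - 19\right) + 1\right) - 2419 = \left(10 + 1\right) - 2419 = 11 - 2419 = -2408$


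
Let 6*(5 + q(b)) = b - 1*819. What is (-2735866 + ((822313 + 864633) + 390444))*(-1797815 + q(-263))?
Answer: 1183940067492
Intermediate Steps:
q(b) = -283/2 + b/6 (q(b) = -5 + (b - 1*819)/6 = -5 + (b - 819)/6 = -5 + (-819 + b)/6 = -5 + (-273/2 + b/6) = -283/2 + b/6)
(-2735866 + ((822313 + 864633) + 390444))*(-1797815 + q(-263)) = (-2735866 + ((822313 + 864633) + 390444))*(-1797815 + (-283/2 + (⅙)*(-263))) = (-2735866 + (1686946 + 390444))*(-1797815 + (-283/2 - 263/6)) = (-2735866 + 2077390)*(-1797815 - 556/3) = -658476*(-5394001/3) = 1183940067492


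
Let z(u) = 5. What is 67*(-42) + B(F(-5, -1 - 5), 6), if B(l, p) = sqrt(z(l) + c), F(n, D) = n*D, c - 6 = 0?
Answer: -2814 + sqrt(11) ≈ -2810.7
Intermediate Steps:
c = 6 (c = 6 + 0 = 6)
F(n, D) = D*n
B(l, p) = sqrt(11) (B(l, p) = sqrt(5 + 6) = sqrt(11))
67*(-42) + B(F(-5, -1 - 5), 6) = 67*(-42) + sqrt(11) = -2814 + sqrt(11)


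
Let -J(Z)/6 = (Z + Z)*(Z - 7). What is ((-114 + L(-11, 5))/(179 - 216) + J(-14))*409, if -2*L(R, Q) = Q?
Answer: -106683151/74 ≈ -1.4417e+6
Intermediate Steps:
L(R, Q) = -Q/2
J(Z) = -12*Z*(-7 + Z) (J(Z) = -6*(Z + Z)*(Z - 7) = -6*2*Z*(-7 + Z) = -12*Z*(-7 + Z))
((-114 + L(-11, 5))/(179 - 216) + J(-14))*409 = ((-114 - 1/2*5)/(179 - 216) + 12*(-14)*(7 - 1*(-14)))*409 = ((-114 - 5/2)/(-37) + 12*(-14)*(7 + 14))*409 = (-233/2*(-1/37) + 12*(-14)*21)*409 = (233/74 - 3528)*409 = -260839/74*409 = -106683151/74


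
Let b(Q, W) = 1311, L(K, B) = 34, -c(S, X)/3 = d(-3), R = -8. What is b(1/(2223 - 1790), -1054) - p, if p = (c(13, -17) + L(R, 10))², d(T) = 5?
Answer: 950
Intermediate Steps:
c(S, X) = -15 (c(S, X) = -3*5 = -15)
p = 361 (p = (-15 + 34)² = 19² = 361)
b(1/(2223 - 1790), -1054) - p = 1311 - 1*361 = 1311 - 361 = 950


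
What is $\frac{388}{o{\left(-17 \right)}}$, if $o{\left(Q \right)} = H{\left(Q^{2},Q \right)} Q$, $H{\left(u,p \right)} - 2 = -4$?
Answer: $\frac{194}{17} \approx 11.412$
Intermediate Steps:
$H{\left(u,p \right)} = -2$ ($H{\left(u,p \right)} = 2 - 4 = -2$)
$o{\left(Q \right)} = - 2 Q$
$\frac{388}{o{\left(-17 \right)}} = \frac{388}{\left(-2\right) \left(-17\right)} = \frac{388}{34} = 388 \cdot \frac{1}{34} = \frac{194}{17}$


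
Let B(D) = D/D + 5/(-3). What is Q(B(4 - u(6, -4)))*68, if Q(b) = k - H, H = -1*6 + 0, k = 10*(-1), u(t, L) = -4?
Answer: -272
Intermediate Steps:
B(D) = -2/3 (B(D) = 1 + 5*(-1/3) = 1 - 5/3 = -2/3)
k = -10
H = -6 (H = -6 + 0 = -6)
Q(b) = -4 (Q(b) = -10 - 1*(-6) = -10 + 6 = -4)
Q(B(4 - u(6, -4)))*68 = -4*68 = -272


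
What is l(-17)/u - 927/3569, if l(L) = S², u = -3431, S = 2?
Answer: -3194813/12245239 ≈ -0.26090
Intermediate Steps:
l(L) = 4 (l(L) = 2² = 4)
l(-17)/u - 927/3569 = 4/(-3431) - 927/3569 = 4*(-1/3431) - 927*1/3569 = -4/3431 - 927/3569 = -3194813/12245239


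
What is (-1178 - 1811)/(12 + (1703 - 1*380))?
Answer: -2989/1335 ≈ -2.2390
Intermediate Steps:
(-1178 - 1811)/(12 + (1703 - 1*380)) = -2989/(12 + (1703 - 380)) = -2989/(12 + 1323) = -2989/1335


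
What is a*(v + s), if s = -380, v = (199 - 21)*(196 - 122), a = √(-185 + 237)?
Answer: 25584*√13 ≈ 92244.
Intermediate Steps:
a = 2*√13 (a = √52 = 2*√13 ≈ 7.2111)
v = 13172 (v = 178*74 = 13172)
a*(v + s) = (2*√13)*(13172 - 380) = (2*√13)*12792 = 25584*√13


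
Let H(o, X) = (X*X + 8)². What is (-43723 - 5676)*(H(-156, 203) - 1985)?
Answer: -83920952898496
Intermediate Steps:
H(o, X) = (8 + X²)² (H(o, X) = (X² + 8)² = (8 + X²)²)
(-43723 - 5676)*(H(-156, 203) - 1985) = (-43723 - 5676)*((8 + 203²)² - 1985) = -49399*((8 + 41209)² - 1985) = -49399*(41217² - 1985) = -49399*(1698841089 - 1985) = -49399*1698839104 = -83920952898496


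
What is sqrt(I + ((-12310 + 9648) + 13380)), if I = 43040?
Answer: sqrt(53758) ≈ 231.86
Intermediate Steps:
sqrt(I + ((-12310 + 9648) + 13380)) = sqrt(43040 + ((-12310 + 9648) + 13380)) = sqrt(43040 + (-2662 + 13380)) = sqrt(43040 + 10718) = sqrt(53758)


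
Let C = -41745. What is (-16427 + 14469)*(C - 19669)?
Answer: 120248612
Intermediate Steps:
(-16427 + 14469)*(C - 19669) = (-16427 + 14469)*(-41745 - 19669) = -1958*(-61414) = 120248612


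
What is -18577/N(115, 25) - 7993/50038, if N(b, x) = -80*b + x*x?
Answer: 861015951/429075850 ≈ 2.0067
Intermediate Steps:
N(b, x) = x² - 80*b (N(b, x) = -80*b + x² = x² - 80*b)
-18577/N(115, 25) - 7993/50038 = -18577/(25² - 80*115) - 7993/50038 = -18577/(625 - 9200) - 7993*1/50038 = -18577/(-8575) - 7993/50038 = -18577*(-1/8575) - 7993/50038 = 18577/8575 - 7993/50038 = 861015951/429075850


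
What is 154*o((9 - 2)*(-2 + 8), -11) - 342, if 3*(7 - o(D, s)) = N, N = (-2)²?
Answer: 1592/3 ≈ 530.67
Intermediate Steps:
N = 4
o(D, s) = 17/3 (o(D, s) = 7 - ⅓*4 = 7 - 4/3 = 17/3)
154*o((9 - 2)*(-2 + 8), -11) - 342 = 154*(17/3) - 342 = 2618/3 - 342 = 1592/3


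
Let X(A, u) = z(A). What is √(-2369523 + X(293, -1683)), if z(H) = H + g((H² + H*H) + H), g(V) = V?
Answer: 11*I*√18159 ≈ 1482.3*I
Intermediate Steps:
z(H) = 2*H + 2*H² (z(H) = H + ((H² + H*H) + H) = H + ((H² + H²) + H) = H + (2*H² + H) = H + (H + 2*H²) = 2*H + 2*H²)
X(A, u) = 2*A*(1 + A)
√(-2369523 + X(293, -1683)) = √(-2369523 + 2*293*(1 + 293)) = √(-2369523 + 2*293*294) = √(-2369523 + 172284) = √(-2197239) = 11*I*√18159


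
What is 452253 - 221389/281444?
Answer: 127283671943/281444 ≈ 4.5225e+5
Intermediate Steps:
452253 - 221389/281444 = 127283671943/281444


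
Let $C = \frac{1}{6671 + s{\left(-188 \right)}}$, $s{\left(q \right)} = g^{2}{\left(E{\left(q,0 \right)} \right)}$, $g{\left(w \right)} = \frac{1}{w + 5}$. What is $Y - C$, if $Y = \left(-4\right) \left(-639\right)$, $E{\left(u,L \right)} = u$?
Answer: $\frac{571023453231}{223405120} \approx 2556.0$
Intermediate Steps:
$Y = 2556$
$g{\left(w \right)} = \frac{1}{5 + w}$
$s{\left(q \right)} = \frac{1}{\left(5 + q\right)^{2}}$ ($s{\left(q \right)} = \left(\frac{1}{5 + q}\right)^{2} = \frac{1}{\left(5 + q\right)^{2}}$)
$C = \frac{33489}{223405120}$ ($C = \frac{1}{6671 + \frac{1}{\left(5 - 188\right)^{2}}} = \frac{1}{6671 + \frac{1}{33489}} = \frac{1}{\frac{223405120}{33489}} = \frac{33489}{223405120} \approx 0.0001499$)
$Y - C = 2556 - \frac{33489}{223405120} = \frac{571023453231}{223405120}$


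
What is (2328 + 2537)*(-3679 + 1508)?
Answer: -10561915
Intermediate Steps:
(2328 + 2537)*(-3679 + 1508) = 4865*(-2171) = -10561915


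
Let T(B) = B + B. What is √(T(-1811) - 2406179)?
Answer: I*√2409801 ≈ 1552.4*I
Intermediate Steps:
T(B) = 2*B
√(T(-1811) - 2406179) = √(2*(-1811) - 2406179) = √(-3622 - 2406179) = √(-2409801) = I*√2409801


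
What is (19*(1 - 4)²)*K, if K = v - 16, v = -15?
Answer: -5301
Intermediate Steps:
K = -31 (K = -15 - 16 = -31)
(19*(1 - 4)²)*K = (19*(1 - 4)²)*(-31) = (19*(-3)²)*(-31) = (19*9)*(-31) = 171*(-31) = -5301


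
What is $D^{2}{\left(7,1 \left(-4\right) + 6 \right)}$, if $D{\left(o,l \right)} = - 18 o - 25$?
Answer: $22801$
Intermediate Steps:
$D{\left(o,l \right)} = -25 - 18 o$
$D^{2}{\left(7,1 \left(-4\right) + 6 \right)} = \left(-25 - 126\right)^{2} = \left(-151\right)^{2} = 22801$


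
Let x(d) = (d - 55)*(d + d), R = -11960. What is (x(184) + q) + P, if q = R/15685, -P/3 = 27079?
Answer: -105923197/3137 ≈ -33766.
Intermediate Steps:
P = -81237 (P = -3*27079 = -81237)
x(d) = 2*d*(-55 + d) (x(d) = (-55 + d)*(2*d) = 2*d*(-55 + d))
q = -2392/3137 (q = -11960/15685 = -11960*1/15685 = -2392/3137 ≈ -0.76251)
(x(184) + q) + P = (2*184*(-55 + 184) - 2392/3137) - 81237 = (2*184*129 - 2392/3137) - 81237 = (47472 - 2392/3137) - 81237 = 148917272/3137 - 81237 = -105923197/3137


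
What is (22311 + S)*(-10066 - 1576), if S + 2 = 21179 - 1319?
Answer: -490931498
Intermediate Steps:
S = 19858 (S = -2 + (21179 - 1319) = -2 + 19860 = 19858)
(22311 + S)*(-10066 - 1576) = (22311 + 19858)*(-10066 - 1576) = 42169*(-11642) = -490931498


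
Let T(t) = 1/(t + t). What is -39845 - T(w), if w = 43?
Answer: -3426671/86 ≈ -39845.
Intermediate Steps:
T(t) = 1/(2*t)
-39845 - T(w) = -39845 - 1/(2*43) = -39845 - 1*1/86 = -39845 - 1/86 = -3426671/86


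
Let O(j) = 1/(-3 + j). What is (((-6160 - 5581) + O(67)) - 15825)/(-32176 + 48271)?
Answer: -1764223/1030080 ≈ -1.7127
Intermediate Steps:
(((-6160 - 5581) + O(67)) - 15825)/(-32176 + 48271) = (((-6160 - 5581) + 1/(-3 + 67)) - 15825)/(-32176 + 48271) = ((-11741 + 1/64) - 15825)/16095 = ((-11741 + 1/64) - 15825)*(1/16095) = (-751423/64 - 15825)*(1/16095) = -1764223/64*1/16095 = -1764223/1030080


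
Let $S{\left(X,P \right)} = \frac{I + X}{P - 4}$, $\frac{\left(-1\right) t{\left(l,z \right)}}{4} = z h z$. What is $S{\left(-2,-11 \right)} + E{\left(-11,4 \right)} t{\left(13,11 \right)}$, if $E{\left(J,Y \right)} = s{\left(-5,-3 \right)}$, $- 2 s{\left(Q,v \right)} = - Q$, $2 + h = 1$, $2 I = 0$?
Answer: $- \frac{18148}{15} \approx -1209.9$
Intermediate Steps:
$I = 0$ ($I = \frac{1}{2} \cdot 0 = 0$)
$h = -1$ ($h = -2 + 1 = -1$)
$s{\left(Q,v \right)} = \frac{Q}{2}$ ($s{\left(Q,v \right)} = - \frac{\left(-1\right) Q}{2} = \frac{Q}{2}$)
$t{\left(l,z \right)} = 4 z^{2}$ ($t{\left(l,z \right)} = - 4 z \left(-1\right) z = - 4 - z z = - 4 \left(- z^{2}\right) = 4 z^{2}$)
$S{\left(X,P \right)} = \frac{X}{-4 + P}$ ($S{\left(X,P \right)} = \frac{0 + X}{P - 4} = \frac{X}{-4 + P}$)
$E{\left(J,Y \right)} = - \frac{5}{2}$ ($E{\left(J,Y \right)} = \frac{1}{2} \left(-5\right) = - \frac{5}{2}$)
$S{\left(-2,-11 \right)} + E{\left(-11,4 \right)} t{\left(13,11 \right)} = - \frac{2}{-4 - 11} - \frac{5 \cdot 4 \cdot 11^{2}}{2} = - \frac{2}{-15} - \frac{5 \cdot 4 \cdot 121}{2} = \left(-2\right) \left(- \frac{1}{15}\right) - 1210 = \frac{2}{15} - 1210 = - \frac{18148}{15}$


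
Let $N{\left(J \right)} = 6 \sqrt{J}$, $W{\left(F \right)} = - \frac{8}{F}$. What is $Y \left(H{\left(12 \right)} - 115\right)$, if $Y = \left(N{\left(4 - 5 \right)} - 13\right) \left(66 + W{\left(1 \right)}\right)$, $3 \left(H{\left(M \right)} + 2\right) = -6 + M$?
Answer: $86710 - 40020 i \approx 86710.0 - 40020.0 i$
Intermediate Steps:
$H{\left(M \right)} = -4 + \frac{M}{3}$ ($H{\left(M \right)} = -2 + \frac{-6 + M}{3} = -2 + \left(-2 + \frac{M}{3}\right) = -4 + \frac{M}{3}$)
$Y = -754 + 348 i$ ($Y = \left(6 \sqrt{4 - 5} - 13\right) \left(66 - \frac{8}{1}\right) = \left(6 \sqrt{-1} - 13\right) \left(66 - 8\right) = \left(6 i - 13\right) \left(66 - 8\right) = \left(-13 + 6 i\right) 58 = -754 + 348 i \approx -754.0 + 348.0 i$)
$Y \left(H{\left(12 \right)} - 115\right) = \left(-754 + 348 i\right) \left(\left(-4 + \frac{1}{3} \cdot 12\right) - 115\right) = \left(-754 + 348 i\right) \left(\left(-4 + 4\right) - 115\right) = \left(-754 + 348 i\right) \left(0 - 115\right) = \left(-754 + 348 i\right) \left(-115\right) = 86710 - 40020 i$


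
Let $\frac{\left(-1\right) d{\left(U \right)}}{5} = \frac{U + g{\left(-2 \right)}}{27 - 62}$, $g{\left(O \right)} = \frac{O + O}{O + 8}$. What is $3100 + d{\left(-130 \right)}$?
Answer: $\frac{9244}{3} \approx 3081.3$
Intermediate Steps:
$g{\left(O \right)} = \frac{2 O}{8 + O}$
$d{\left(U \right)} = - \frac{2}{21} + \frac{U}{7}$ ($d{\left(U \right)} = - 5 \frac{U + 2 \left(-2\right) \frac{1}{8 - 2}}{27 - 62} = - 5 \frac{U + 2 \left(-2\right) \frac{1}{6}}{-35} = - 5 \left(U + 2 \left(-2\right) \frac{1}{6}\right) \left(- \frac{1}{35}\right) = - 5 \left(U - \frac{2}{3}\right) \left(- \frac{1}{35}\right) = - 5 \left(- \frac{2}{3} + U\right) \left(- \frac{1}{35}\right) = - 5 \left(\frac{2}{105} - \frac{U}{35}\right) = - \frac{2}{21} + \frac{U}{7}$)
$3100 + d{\left(-130 \right)} = 3100 + \left(- \frac{2}{21} + \frac{1}{7} \left(-130\right)\right) = 3100 - \frac{56}{3} = \frac{9244}{3}$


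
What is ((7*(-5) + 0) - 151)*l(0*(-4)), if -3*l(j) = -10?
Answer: -620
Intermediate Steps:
l(j) = 10/3 (l(j) = -⅓*(-10) = 10/3)
((7*(-5) + 0) - 151)*l(0*(-4)) = ((7*(-5) + 0) - 151)*(10/3) = ((-35 + 0) - 151)*(10/3) = (-35 - 151)*(10/3) = -186*10/3 = -620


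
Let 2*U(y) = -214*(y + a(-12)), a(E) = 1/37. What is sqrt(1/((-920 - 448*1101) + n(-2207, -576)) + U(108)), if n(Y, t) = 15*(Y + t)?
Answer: 2*I*sqrt(23187405820953979)/2832683 ≈ 107.51*I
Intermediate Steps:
a(E) = 1/37
n(Y, t) = 15*Y + 15*t
U(y) = -107/37 - 107*y (U(y) = (-214*(y + 1/37))/2 = (-214*(1/37 + y))/2 = (-214/37 - 214*y)/2 = -107/37 - 107*y)
sqrt(1/((-920 - 448*1101) + n(-2207, -576)) + U(108)) = sqrt(1/((-920 - 448*1101) + (15*(-2207) + 15*(-576))) + (-107/37 - 107*108)) = sqrt(1/((-920 - 493248) + (-33105 - 8640)) + (-107/37 - 11556)) = sqrt(1/(-494168 - 41745) - 427679/37) = sqrt(1/(-535913) - 427679/37) = sqrt(-1/535913 - 427679/37) = sqrt(-229198735964/19828781) = 2*I*sqrt(23187405820953979)/2832683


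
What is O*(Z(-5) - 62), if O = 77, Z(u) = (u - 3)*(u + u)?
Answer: 1386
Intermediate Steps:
Z(u) = 2*u*(-3 + u) (Z(u) = (-3 + u)*(2*u) = 2*u*(-3 + u))
O*(Z(-5) - 62) = 77*(2*(-5)*(-3 - 5) - 62) = 77*(2*(-5)*(-8) - 62) = 77*(80 - 62) = 77*18 = 1386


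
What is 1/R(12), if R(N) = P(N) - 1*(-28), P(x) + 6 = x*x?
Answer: 1/166 ≈ 0.0060241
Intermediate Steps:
P(x) = -6 + x² (P(x) = -6 + x*x = -6 + x²)
R(N) = 22 + N² (R(N) = (-6 + N²) - 1*(-28) = (-6 + N²) + 28 = 22 + N²)
1/R(12) = 1/(22 + 12²) = 1/(22 + 144) = 1/166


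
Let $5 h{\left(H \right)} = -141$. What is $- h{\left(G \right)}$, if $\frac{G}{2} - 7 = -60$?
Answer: $\frac{141}{5} \approx 28.2$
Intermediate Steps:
$G = -106$ ($G = 14 + 2 \left(-60\right) = 14 - 120 = -106$)
$h{\left(H \right)} = - \frac{141}{5}$ ($h{\left(H \right)} = \frac{1}{5} \left(-141\right) = - \frac{141}{5}$)
$- h{\left(G \right)} = \left(-1\right) \left(- \frac{141}{5}\right) = \frac{141}{5}$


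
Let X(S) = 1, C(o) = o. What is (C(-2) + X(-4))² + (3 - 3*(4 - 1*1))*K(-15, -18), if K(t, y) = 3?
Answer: -17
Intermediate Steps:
(C(-2) + X(-4))² + (3 - 3*(4 - 1*1))*K(-15, -18) = (-2 + 1)² + (3 - 3*(4 - 1*1))*3 = (-1)² + (3 - 3*(4 - 1))*3 = 1 + (3 - 3*3)*3 = 1 + (3 - 9)*3 = 1 - 6*3 = 1 - 18 = -17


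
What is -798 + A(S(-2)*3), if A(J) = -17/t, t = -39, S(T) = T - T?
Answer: -31105/39 ≈ -797.56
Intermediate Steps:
S(T) = 0
A(J) = 17/39 (A(J) = -17/(-39) = -17*(-1/39) = 17/39)
-798 + A(S(-2)*3) = -798 + 17/39 = -31105/39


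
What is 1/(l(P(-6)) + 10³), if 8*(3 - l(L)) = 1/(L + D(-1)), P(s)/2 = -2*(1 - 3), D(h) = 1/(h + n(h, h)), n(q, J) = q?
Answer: 60/60179 ≈ 0.00099703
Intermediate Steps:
D(h) = 1/(2*h) (D(h) = 1/(h + h) = 1/(2*h))
P(s) = 8 (P(s) = 2*(-2*(1 - 3)) = 2*(-2*(-2)) = 2*4 = 8)
l(L) = 3 - 1/(8*(-½ + L)) (l(L) = 3 - 1/(8*(L + (½)/(-1))) = 3 - 1/(8*(L + (½)*(-1))) = 3 - 1/(8*(L - ½)) = 3 - 1/(8*(-½ + L)))
1/(l(P(-6)) + 10³) = 1/((-13 + 24*8)/(4*(-1 + 2*8)) + 10³) = 1/((-13 + 192)/(4*(-1 + 16)) + 1000) = 1/((¼)*179/15 + 1000) = 1/((¼)*(1/15)*179 + 1000) = 1/(179/60 + 1000) = 1/(60179/60) = 60/60179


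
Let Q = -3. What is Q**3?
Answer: -27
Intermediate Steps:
Q**3 = (-3)**3 = -27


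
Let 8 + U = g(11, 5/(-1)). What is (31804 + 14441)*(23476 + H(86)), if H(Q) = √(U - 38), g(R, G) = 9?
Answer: 1085647620 + 46245*I*√37 ≈ 1.0856e+9 + 2.813e+5*I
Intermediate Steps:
U = 1 (U = -8 + 9 = 1)
H(Q) = I*√37 (H(Q) = √(1 - 38) = √(-37) = I*√37)
(31804 + 14441)*(23476 + H(86)) = (31804 + 14441)*(23476 + I*√37) = 46245*(23476 + I*√37) = 1085647620 + 46245*I*√37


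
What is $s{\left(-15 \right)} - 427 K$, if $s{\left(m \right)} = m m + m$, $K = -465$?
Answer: $198765$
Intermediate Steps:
$s{\left(m \right)} = m + m^{2}$ ($s{\left(m \right)} = m^{2} + m = m + m^{2}$)
$s{\left(-15 \right)} - 427 K = - 15 \left(1 - 15\right) - -198555 = \left(-15\right) \left(-14\right) + 198555 = 210 + 198555 = 198765$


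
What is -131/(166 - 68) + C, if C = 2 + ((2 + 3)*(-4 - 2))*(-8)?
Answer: 23585/98 ≈ 240.66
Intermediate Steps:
C = 242 (C = 2 + (5*(-6))*(-8) = 2 - 30*(-8) = 2 + 240 = 242)
-131/(166 - 68) + C = -131/(166 - 68) + 242 = -131/98 + 242 = 23585/98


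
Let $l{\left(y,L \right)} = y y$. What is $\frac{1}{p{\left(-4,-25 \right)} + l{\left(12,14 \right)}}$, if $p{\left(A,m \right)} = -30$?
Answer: $\frac{1}{114} \approx 0.0087719$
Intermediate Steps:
$l{\left(y,L \right)} = y^{2}$
$\frac{1}{p{\left(-4,-25 \right)} + l{\left(12,14 \right)}} = \frac{1}{-30 + 12^{2}} = \frac{1}{-30 + 144} = \frac{1}{114}$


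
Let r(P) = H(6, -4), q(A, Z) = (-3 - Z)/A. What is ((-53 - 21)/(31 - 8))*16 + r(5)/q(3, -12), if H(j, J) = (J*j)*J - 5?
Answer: -1459/69 ≈ -21.145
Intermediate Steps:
H(j, J) = -5 + j*J² (H(j, J) = j*J² - 5 = -5 + j*J²)
q(A, Z) = (-3 - Z)/A
r(P) = 91 (r(P) = -5 + 6*(-4)² = -5 + 6*16 = -5 + 96 = 91)
((-53 - 21)/(31 - 8))*16 + r(5)/q(3, -12) = ((-53 - 21)/(31 - 8))*16 + 91/(((-3 - 1*(-12))/3)) = -74/23*16 + 91/(((-3 + 12)/3)) = -74*1/23*16 + 91/(((⅓)*9)) = -74/23*16 + 91/3 = -1184/23 + 91*(⅓) = -1184/23 + 91/3 = -1459/69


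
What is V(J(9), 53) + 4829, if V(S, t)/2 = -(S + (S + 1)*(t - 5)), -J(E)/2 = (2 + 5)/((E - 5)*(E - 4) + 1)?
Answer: 14395/3 ≈ 4798.3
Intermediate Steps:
J(E) = -14/(1 + (-5 + E)*(-4 + E)) (J(E) = -2*(2 + 5)/((E - 5)*(E - 4) + 1) = -14/((-5 + E)*(-4 + E) + 1) = -14/(1 + (-5 + E)*(-4 + E)))
V(S, t) = -2*S - 2*(1 + S)*(-5 + t) (V(S, t) = 2*(-(S + (S + 1)*(t - 5))) = 2*(-(S + (1 + S)*(-5 + t))) = 2*(-S - (1 + S)*(-5 + t)) = -2*S - 2*(1 + S)*(-5 + t))
V(J(9), 53) + 4829 = (10 - 2*53 + 8*(-14/(21 + 9**2 - 9*9)) - 2*(-14/(21 + 9**2 - 9*9))*53) + 4829 = (10 - 106 + 8*(-14/(21 + 81 - 81)) - 2*(-14/(21 + 81 - 81))*53) + 4829 = (10 - 106 + 8*(-14/21) - 2*(-14/21)*53) + 4829 = (10 - 106 + 8*(-14*1/21) - 2*(-14*1/21)*53) + 4829 = (10 - 106 + 8*(-2/3) - 2*(-2/3)*53) + 4829 = (10 - 106 - 16/3 + 212/3) + 4829 = -92/3 + 4829 = 14395/3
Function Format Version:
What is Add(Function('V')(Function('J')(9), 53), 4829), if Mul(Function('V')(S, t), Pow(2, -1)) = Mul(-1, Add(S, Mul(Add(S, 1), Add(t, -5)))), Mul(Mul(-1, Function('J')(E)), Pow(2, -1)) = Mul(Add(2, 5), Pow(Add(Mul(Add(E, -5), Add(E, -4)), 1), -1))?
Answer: Rational(14395, 3) ≈ 4798.3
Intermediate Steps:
Function('J')(E) = Mul(-14, Pow(Add(1, Mul(Add(-5, E), Add(-4, E))), -1)) (Function('J')(E) = Mul(-2, Mul(Add(2, 5), Pow(Add(Mul(Add(E, -5), Add(E, -4)), 1), -1))) = Mul(-2, Mul(7, Pow(Add(Mul(Add(-5, E), Add(-4, E)), 1), -1))) = Mul(-2, Mul(7, Pow(Add(1, Mul(Add(-5, E), Add(-4, E))), -1))) = Mul(-14, Pow(Add(1, Mul(Add(-5, E), Add(-4, E))), -1)))
Function('V')(S, t) = Add(Mul(-2, S), Mul(-2, Add(1, S), Add(-5, t))) (Function('V')(S, t) = Mul(2, Mul(-1, Add(S, Mul(Add(S, 1), Add(t, -5))))) = Mul(2, Mul(-1, Add(S, Mul(Add(1, S), Add(-5, t))))) = Mul(2, Add(Mul(-1, S), Mul(-1, Add(1, S), Add(-5, t)))) = Add(Mul(-2, S), Mul(-2, Add(1, S), Add(-5, t))))
Add(Function('V')(Function('J')(9), 53), 4829) = Add(Add(10, Mul(-2, 53), Mul(8, Mul(-14, Pow(Add(21, Pow(9, 2), Mul(-9, 9)), -1))), Mul(-2, Mul(-14, Pow(Add(21, Pow(9, 2), Mul(-9, 9)), -1)), 53)), 4829) = Add(Add(10, -106, Mul(8, Mul(-14, Pow(Add(21, 81, -81), -1))), Mul(-2, Mul(-14, Pow(Add(21, 81, -81), -1)), 53)), 4829) = Add(Add(10, -106, Mul(8, Mul(-14, Pow(21, -1))), Mul(-2, Mul(-14, Pow(21, -1)), 53)), 4829) = Add(Add(10, -106, Mul(8, Mul(-14, Rational(1, 21))), Mul(-2, Mul(-14, Rational(1, 21)), 53)), 4829) = Add(Add(10, -106, Mul(8, Rational(-2, 3)), Mul(-2, Rational(-2, 3), 53)), 4829) = Add(Add(10, -106, Rational(-16, 3), Rational(212, 3)), 4829) = Add(Rational(-92, 3), 4829) = Rational(14395, 3)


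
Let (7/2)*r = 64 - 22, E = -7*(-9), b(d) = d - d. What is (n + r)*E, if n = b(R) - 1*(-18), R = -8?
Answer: 1890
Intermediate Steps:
b(d) = 0
E = 63
n = 18 (n = 0 - 1*(-18) = 0 + 18 = 18)
r = 12 (r = 2*(64 - 22)/7 = (2/7)*42 = 12)
(n + r)*E = (18 + 12)*63 = 30*63 = 1890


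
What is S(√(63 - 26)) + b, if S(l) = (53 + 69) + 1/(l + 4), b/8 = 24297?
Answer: 4084454/21 + √37/21 ≈ 1.9450e+5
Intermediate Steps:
b = 194376 (b = 8*24297 = 194376)
S(l) = 122 + 1/(4 + l)
S(√(63 - 26)) + b = (489 + 122*√(63 - 26))/(4 + √(63 - 26)) + 194376 = (489 + 122*√37)/(4 + √37) + 194376 = 194376 + (489 + 122*√37)/(4 + √37)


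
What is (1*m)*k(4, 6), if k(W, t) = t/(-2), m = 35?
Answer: -105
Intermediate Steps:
k(W, t) = -t/2 (k(W, t) = t*(-½) = -t/2)
(1*m)*k(4, 6) = (1*35)*(-½*6) = 35*(-3) = -105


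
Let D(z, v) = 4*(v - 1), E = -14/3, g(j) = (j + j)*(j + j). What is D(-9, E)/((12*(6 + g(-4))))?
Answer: -17/630 ≈ -0.026984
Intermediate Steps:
g(j) = 4*j² (g(j) = (2*j)*(2*j) = 4*j²)
E = -14/3 (E = -14*⅓ = -14/3 ≈ -4.6667)
D(z, v) = -4 + 4*v (D(z, v) = 4*(-1 + v) = -4 + 4*v)
D(-9, E)/((12*(6 + g(-4)))) = (-4 + 4*(-14/3))/((12*(6 + 4*(-4)²))) = (-4 - 56/3)/((12*(6 + 4*16))) = -68*1/(12*(6 + 64))/3 = -68/(3*(12*70)) = -68/3/840 = -68/3*1/840 = -17/630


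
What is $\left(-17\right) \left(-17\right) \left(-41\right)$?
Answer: $-11849$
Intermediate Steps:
$\left(-17\right) \left(-17\right) \left(-41\right) = 289 \left(-41\right) = -11849$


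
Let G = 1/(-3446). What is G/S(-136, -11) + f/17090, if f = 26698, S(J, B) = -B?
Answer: 505998649/323906770 ≈ 1.5622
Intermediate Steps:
G = -1/3446 ≈ -0.00029019
G/S(-136, -11) + f/17090 = -1/(3446*((-1*(-11)))) + 26698/17090 = -1/3446/11 + 26698*(1/17090) = -1/3446*1/11 + 13349/8545 = -1/37906 + 13349/8545 = 505998649/323906770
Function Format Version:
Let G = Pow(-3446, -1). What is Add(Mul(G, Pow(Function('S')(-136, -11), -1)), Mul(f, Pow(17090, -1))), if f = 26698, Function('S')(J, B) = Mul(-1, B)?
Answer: Rational(505998649, 323906770) ≈ 1.5622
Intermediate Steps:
G = Rational(-1, 3446) ≈ -0.00029019
Add(Mul(G, Pow(Function('S')(-136, -11), -1)), Mul(f, Pow(17090, -1))) = Add(Mul(Rational(-1, 3446), Pow(Mul(-1, -11), -1)), Mul(26698, Pow(17090, -1))) = Add(Mul(Rational(-1, 3446), Pow(11, -1)), Mul(26698, Rational(1, 17090))) = Add(Mul(Rational(-1, 3446), Rational(1, 11)), Rational(13349, 8545)) = Add(Rational(-1, 37906), Rational(13349, 8545)) = Rational(505998649, 323906770)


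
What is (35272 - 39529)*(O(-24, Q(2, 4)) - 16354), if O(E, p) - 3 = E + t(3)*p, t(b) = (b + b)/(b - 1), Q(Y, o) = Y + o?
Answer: 69631749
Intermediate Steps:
t(b) = 2*b/(-1 + b) (t(b) = (2*b)/(-1 + b) = 2*b/(-1 + b))
O(E, p) = 3 + E + 3*p (O(E, p) = 3 + (E + (2*3/(-1 + 3))*p) = 3 + (E + (2*3/2)*p) = 3 + (E + (2*3*(½))*p) = 3 + (E + 3*p) = 3 + E + 3*p)
(35272 - 39529)*(O(-24, Q(2, 4)) - 16354) = (35272 - 39529)*((3 - 24 + 3*(2 + 4)) - 16354) = -4257*((3 - 24 + 3*6) - 16354) = -4257*((3 - 24 + 18) - 16354) = -4257*(-3 - 16354) = -4257*(-16357) = 69631749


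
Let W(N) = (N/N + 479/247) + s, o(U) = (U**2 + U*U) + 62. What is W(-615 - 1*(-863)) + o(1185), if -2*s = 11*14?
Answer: 693684171/247 ≈ 2.8084e+6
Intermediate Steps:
o(U) = 62 + 2*U**2 (o(U) = (U**2 + U**2) + 62 = 2*U**2 + 62 = 62 + 2*U**2)
s = -77 (s = -11*14/2 = -1/2*154 = -77)
W(N) = -18293/247 (W(N) = (N/N + 479/247) - 77 = (1 + 479*(1/247)) - 77 = (1 + 479/247) - 77 = 726/247 - 77 = -18293/247)
W(-615 - 1*(-863)) + o(1185) = -18293/247 + (62 + 2*1185**2) = -18293/247 + (62 + 2*1404225) = -18293/247 + (62 + 2808450) = -18293/247 + 2808512 = 693684171/247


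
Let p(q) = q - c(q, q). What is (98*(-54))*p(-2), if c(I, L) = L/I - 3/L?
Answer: 23814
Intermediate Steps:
c(I, L) = -3/L + L/I
p(q) = -1 + q + 3/q (p(q) = q - (-3/q + q/q) = q - (-3/q + 1) = q - (1 - 3/q) = q + (-1 + 3/q) = -1 + q + 3/q)
(98*(-54))*p(-2) = (98*(-54))*(-1 - 2 + 3/(-2)) = -5292*(-1 - 2 + 3*(-½)) = -5292*(-1 - 2 - 3/2) = -5292*(-9/2) = 23814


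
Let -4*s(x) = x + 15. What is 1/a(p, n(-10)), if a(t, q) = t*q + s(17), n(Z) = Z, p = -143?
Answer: 1/1422 ≈ 0.00070324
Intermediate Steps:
s(x) = -15/4 - x/4 (s(x) = -(x + 15)/4 = -(15 + x)/4 = -15/4 - x/4)
a(t, q) = -8 + q*t (a(t, q) = t*q + (-15/4 - ¼*17) = q*t + (-15/4 - 17/4) = q*t - 8 = -8 + q*t)
1/a(p, n(-10)) = 1/(-8 - 10*(-143)) = 1/(-8 + 1430) = 1/1422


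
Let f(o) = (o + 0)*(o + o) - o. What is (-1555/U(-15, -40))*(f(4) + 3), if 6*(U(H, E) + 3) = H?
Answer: 96410/11 ≈ 8764.5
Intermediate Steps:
U(H, E) = -3 + H/6
f(o) = -o + 2*o**2 (f(o) = o*(2*o) - o = 2*o**2 - o = -o + 2*o**2)
(-1555/U(-15, -40))*(f(4) + 3) = (-1555/(-3 + (1/6)*(-15)))*(4*(-1 + 2*4) + 3) = (-1555/(-3 - 5/2))*(4*(-1 + 8) + 3) = (-1555/(-11/2))*(4*7 + 3) = (-1555*(-2/11))*(28 + 3) = (3110/11)*31 = 96410/11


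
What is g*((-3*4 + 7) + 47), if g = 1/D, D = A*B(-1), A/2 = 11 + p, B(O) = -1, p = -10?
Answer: -21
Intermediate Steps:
A = 2 (A = 2*(11 - 10) = 2*1 = 2)
D = -2 (D = 2*(-1) = -2)
g = -½ (g = 1/(-2) = -½ ≈ -0.50000)
g*((-3*4 + 7) + 47) = -((-3*4 + 7) + 47)/2 = -((-12 + 7) + 47)/2 = -(-5 + 47)/2 = -½*42 = -21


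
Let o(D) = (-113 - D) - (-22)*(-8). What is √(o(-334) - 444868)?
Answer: I*√444823 ≈ 666.95*I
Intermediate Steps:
o(D) = -289 - D (o(D) = (-113 - D) - 1*176 = (-113 - D) - 176 = -289 - D)
√(o(-334) - 444868) = √((-289 - 1*(-334)) - 444868) = √((-289 + 334) - 444868) = √(45 - 444868) = √(-444823) = I*√444823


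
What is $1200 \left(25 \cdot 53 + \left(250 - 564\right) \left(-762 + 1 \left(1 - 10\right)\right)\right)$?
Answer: $292102800$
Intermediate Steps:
$1200 \left(25 \cdot 53 + \left(250 - 564\right) \left(-762 + 1 \left(1 - 10\right)\right)\right) = 1200 \left(1325 - 314 \left(-762 + 1 \left(-9\right)\right)\right) = 1200 \left(1325 - 314 \left(-762 - 9\right)\right) = 1200 \left(1325 - -242094\right) = 1200 \left(1325 + 242094\right) = 1200 \cdot 243419 = 292102800$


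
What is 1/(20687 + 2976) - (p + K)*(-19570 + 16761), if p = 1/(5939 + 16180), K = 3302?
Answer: 4854719102969732/523401897 ≈ 9.2753e+6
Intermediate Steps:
p = 1/22119 ≈ 4.5210e-5
1/(20687 + 2976) - (p + K)*(-19570 + 16761) = 1/(20687 + 2976) - (1/22119 + 3302)*(-19570 + 16761) = 1/23663 - 73036939*(-2809)/22119 = 1/23663 - 1*(-205160761651/22119) = 1/23663 + 205160761651/22119 = 4854719102969732/523401897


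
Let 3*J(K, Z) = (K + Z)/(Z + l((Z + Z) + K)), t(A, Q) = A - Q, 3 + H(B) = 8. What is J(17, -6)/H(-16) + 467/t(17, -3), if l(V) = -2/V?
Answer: 11153/480 ≈ 23.235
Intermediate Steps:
H(B) = 5 (H(B) = -3 + 8 = 5)
J(K, Z) = (K + Z)/(3*(Z - 2/(K + 2*Z))) (J(K, Z) = ((K + Z)/(Z - 2/((Z + Z) + K)))/3 = ((K + Z)/(Z - 2/(2*Z + K)))/3 = ((K + Z)/(Z - 2/(K + 2*Z)))/3 = (K + Z)/(3*(Z - 2/(K + 2*Z))))
J(17, -6)/H(-16) + 467/t(17, -3) = ((17 - 6)*(17 + 2*(-6))/(3*(-2 - 6*(17 + 2*(-6)))))/5 + 467/(17 - 1*(-3)) = ((⅓)*11*(17 - 12)/(-2 - 6*(17 - 12)))*(⅕) + 467/(17 + 3) = ((⅓)*11*5/(-2 - 6*5))*(⅕) + 467/20 = ((⅓)*11*5/(-2 - 30))*(⅕) + 467*(1/20) = ((⅓)*11*5/(-32))*(⅕) + 467/20 = ((⅓)*(-1/32)*11*5)*(⅕) + 467/20 = -55/96*⅕ + 467/20 = -11/96 + 467/20 = 11153/480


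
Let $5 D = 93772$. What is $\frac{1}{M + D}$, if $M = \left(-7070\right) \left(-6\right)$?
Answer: $\frac{5}{305872} \approx 1.6347 \cdot 10^{-5}$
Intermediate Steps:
$D = \frac{93772}{5}$ ($D = \frac{1}{5} \cdot 93772 = \frac{93772}{5} \approx 18754.0$)
$M = 42420$
$\frac{1}{M + D} = \frac{1}{42420 + \frac{93772}{5}} = \frac{1}{\frac{305872}{5}} = \frac{5}{305872}$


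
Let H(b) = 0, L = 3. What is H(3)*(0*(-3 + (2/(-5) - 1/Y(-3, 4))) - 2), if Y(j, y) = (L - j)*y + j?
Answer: 0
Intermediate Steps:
Y(j, y) = j + y*(3 - j) (Y(j, y) = (3 - j)*y + j = y*(3 - j) + j = j + y*(3 - j))
H(3)*(0*(-3 + (2/(-5) - 1/Y(-3, 4))) - 2) = 0*(0*(-3 + (2/(-5) - 1/(-3 + 3*4 - 1*(-3)*4))) - 2) = 0*(0*(-3 + (2*(-⅕) - 1/(-3 + 12 + 12))) - 2) = 0*(0*(-3 + (-⅖ - 1/21)) - 2) = 0*(0*(-3 - 47/105) - 2) = 0*(0*(-362/105) - 2) = 0*(0 - 2) = 0*(-2) = 0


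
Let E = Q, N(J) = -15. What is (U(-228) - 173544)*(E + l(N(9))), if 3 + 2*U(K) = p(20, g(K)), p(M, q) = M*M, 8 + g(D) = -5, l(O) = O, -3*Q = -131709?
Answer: -7607787304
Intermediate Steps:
Q = 43903 (Q = -1/3*(-131709) = 43903)
E = 43903
g(D) = -13 (g(D) = -8 - 5 = -13)
p(M, q) = M**2
U(K) = 397/2 (U(K) = -3/2 + (1/2)*20**2 = -3/2 + (1/2)*400 = -3/2 + 200 = 397/2)
(U(-228) - 173544)*(E + l(N(9))) = (397/2 - 173544)*(43903 - 15) = -346691/2*43888 = -7607787304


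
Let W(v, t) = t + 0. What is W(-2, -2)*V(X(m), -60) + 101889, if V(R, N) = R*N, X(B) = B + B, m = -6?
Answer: 100449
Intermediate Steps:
X(B) = 2*B
V(R, N) = N*R
W(v, t) = t
W(-2, -2)*V(X(m), -60) + 101889 = -(-120)*2*(-6) + 101889 = -(-120)*(-12) + 101889 = -2*720 + 101889 = -1440 + 101889 = 100449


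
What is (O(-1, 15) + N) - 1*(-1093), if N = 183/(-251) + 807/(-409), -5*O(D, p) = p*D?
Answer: 112236860/102659 ≈ 1093.3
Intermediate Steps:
O(D, p) = -D*p/5 (O(D, p) = -p*D/5 = -D*p/5)
N = -277404/102659 (N = 183*(-1/251) + 807*(-1/409) = -183/251 - 807/409 = -277404/102659 ≈ -2.7022)
(O(-1, 15) + N) - 1*(-1093) = (-⅕*(-1)*15 - 277404/102659) - 1*(-1093) = (3 - 277404/102659) + 1093 = 30573/102659 + 1093 = 112236860/102659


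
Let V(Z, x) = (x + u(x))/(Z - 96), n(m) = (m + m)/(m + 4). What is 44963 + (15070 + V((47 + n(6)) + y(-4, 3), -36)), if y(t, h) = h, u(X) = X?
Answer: 1680969/28 ≈ 60035.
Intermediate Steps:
n(m) = 2*m/(4 + m) (n(m) = (2*m)/(4 + m) = 2*m/(4 + m))
V(Z, x) = 2*x/(-96 + Z) (V(Z, x) = (x + x)/(Z - 96) = (2*x)/(-96 + Z) = 2*x/(-96 + Z))
44963 + (15070 + V((47 + n(6)) + y(-4, 3), -36)) = 44963 + (15070 + 2*(-36)/(-96 + ((47 + 2*6/(4 + 6)) + 3))) = 44963 + (15070 + 2*(-36)/(-96 + ((47 + 2*6/10) + 3))) = 44963 + (15070 + 2*(-36)/(-96 + ((47 + 2*6*(1/10)) + 3))) = 44963 + (15070 + 2*(-36)/(-96 + ((47 + 6/5) + 3))) = 44963 + (15070 + 2*(-36)/(-96 + (241/5 + 3))) = 44963 + (15070 + 2*(-36)/(-96 + 256/5)) = 44963 + (15070 + 2*(-36)/(-224/5)) = 44963 + (15070 + 2*(-36)*(-5/224)) = 44963 + (15070 + 45/28) = 44963 + 422005/28 = 1680969/28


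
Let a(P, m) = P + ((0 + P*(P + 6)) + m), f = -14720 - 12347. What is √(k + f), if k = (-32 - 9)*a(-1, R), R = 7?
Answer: 6*I*√753 ≈ 164.65*I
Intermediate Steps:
f = -27067
a(P, m) = P + m + P*(6 + P) (a(P, m) = P + ((0 + P*(6 + P)) + m) = P + (P*(6 + P) + m) = P + (m + P*(6 + P)) = P + m + P*(6 + P))
k = -41 (k = (-32 - 9)*(7 + (-1)² + 7*(-1)) = -41*(7 + 1 - 7) = -41*1 = -41)
√(k + f) = √(-41 - 27067) = √(-27108) = 6*I*√753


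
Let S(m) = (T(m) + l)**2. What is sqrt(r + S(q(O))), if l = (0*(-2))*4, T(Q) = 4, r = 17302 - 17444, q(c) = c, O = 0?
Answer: 3*I*sqrt(14) ≈ 11.225*I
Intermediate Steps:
r = -142
l = 0 (l = 0*4 = 0)
S(m) = 16 (S(m) = (4 + 0)**2 = 4**2 = 16)
sqrt(r + S(q(O))) = sqrt(-142 + 16) = sqrt(-126) = 3*I*sqrt(14)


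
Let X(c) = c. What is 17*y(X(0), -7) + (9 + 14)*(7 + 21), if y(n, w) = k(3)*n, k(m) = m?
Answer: 644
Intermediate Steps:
y(n, w) = 3*n
17*y(X(0), -7) + (9 + 14)*(7 + 21) = 17*(3*0) + (9 + 14)*(7 + 21) = 17*0 + 23*28 = 0 + 644 = 644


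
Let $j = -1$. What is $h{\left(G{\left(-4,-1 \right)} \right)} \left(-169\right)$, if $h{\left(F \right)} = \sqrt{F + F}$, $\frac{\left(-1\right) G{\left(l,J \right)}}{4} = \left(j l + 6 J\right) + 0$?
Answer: $-676$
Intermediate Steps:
$G{\left(l,J \right)} = - 24 J + 4 l$ ($G{\left(l,J \right)} = - 4 \left(\left(- l + 6 J\right) + 0\right) = - 4 \left(- l + 6 J\right) = - 24 J + 4 l$)
$h{\left(F \right)} = \sqrt{2} \sqrt{F}$ ($h{\left(F \right)} = \sqrt{2 F} = \sqrt{2} \sqrt{F}$)
$h{\left(G{\left(-4,-1 \right)} \right)} \left(-169\right) = \sqrt{2} \sqrt{\left(-24\right) \left(-1\right) + 4 \left(-4\right)} \left(-169\right) = \sqrt{2} \sqrt{24 - 16} \left(-169\right) = \sqrt{2} \sqrt{8} \left(-169\right) = \sqrt{2} \cdot 2 \sqrt{2} \left(-169\right) = 4 \left(-169\right) = -676$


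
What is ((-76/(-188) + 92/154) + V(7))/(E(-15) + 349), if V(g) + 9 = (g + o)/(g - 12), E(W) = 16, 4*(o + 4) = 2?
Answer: -314793/13209350 ≈ -0.023831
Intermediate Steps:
o = -7/2 (o = -4 + (1/4)*2 = -4 + 1/2 = -7/2 ≈ -3.5000)
V(g) = -9 + (-7/2 + g)/(-12 + g) (V(g) = -9 + (g - 7/2)/(g - 12) = -9 + (-7/2 + g)/(-12 + g))
((-76/(-188) + 92/154) + V(7))/(E(-15) + 349) = ((-76/(-188) + 92/154) + (209 - 16*7)/(2*(-12 + 7)))/(16 + 349) = ((-76*(-1/188) + 92*(1/154)) + (1/2)*(209 - 112)/(-5))/365 = ((19/47 + 46/77) + (1/2)*(-1/5)*97)*(1/365) = (3625/3619 - 97/10)*(1/365) = -314793/36190*1/365 = -314793/13209350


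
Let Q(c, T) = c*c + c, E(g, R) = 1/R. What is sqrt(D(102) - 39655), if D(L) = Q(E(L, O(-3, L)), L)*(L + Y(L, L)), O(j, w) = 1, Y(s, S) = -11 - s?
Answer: I*sqrt(39677) ≈ 199.19*I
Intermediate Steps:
E(g, R) = 1/R
Q(c, T) = c + c**2 (Q(c, T) = c**2 + c = c + c**2)
D(L) = -22 (D(L) = ((1 + 1/1)/1)*(L + (-11 - L)) = (1*(1 + 1))*(-11) = (1*2)*(-11) = 2*(-11) = -22)
sqrt(D(102) - 39655) = sqrt(-22 - 39655) = sqrt(-39677) = I*sqrt(39677)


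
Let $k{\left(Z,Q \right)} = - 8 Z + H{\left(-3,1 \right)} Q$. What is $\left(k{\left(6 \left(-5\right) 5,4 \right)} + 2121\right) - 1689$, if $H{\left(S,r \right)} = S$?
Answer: $1620$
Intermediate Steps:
$k{\left(Z,Q \right)} = - 8 Z - 3 Q$
$\left(k{\left(6 \left(-5\right) 5,4 \right)} + 2121\right) - 1689 = \left(\left(- 8 \cdot 6 \left(-5\right) 5 - 12\right) + 2121\right) - 1689 = \left(\left(- 8 \left(\left(-30\right) 5\right) - 12\right) + 2121\right) - 1689 = \left(\left(\left(-8\right) \left(-150\right) - 12\right) + 2121\right) - 1689 = \left(\left(1200 - 12\right) + 2121\right) - 1689 = \left(1188 + 2121\right) - 1689 = 3309 - 1689 = 1620$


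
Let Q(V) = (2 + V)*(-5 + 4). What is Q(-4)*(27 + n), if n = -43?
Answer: -32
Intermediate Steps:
Q(V) = -2 - V (Q(V) = (2 + V)*(-1) = -2 - V)
Q(-4)*(27 + n) = (-2 - 1*(-4))*(27 - 43) = (-2 + 4)*(-16) = 2*(-16) = -32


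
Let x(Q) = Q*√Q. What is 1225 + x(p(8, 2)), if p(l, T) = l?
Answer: 1225 + 16*√2 ≈ 1247.6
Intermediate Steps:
x(Q) = Q^(3/2)
1225 + x(p(8, 2)) = 1225 + 8^(3/2) = 1225 + 16*√2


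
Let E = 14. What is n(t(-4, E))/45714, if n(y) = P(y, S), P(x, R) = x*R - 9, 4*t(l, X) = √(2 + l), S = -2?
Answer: -3/15238 - I*√2/91428 ≈ -0.00019688 - 1.5468e-5*I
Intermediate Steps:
t(l, X) = √(2 + l)/4
P(x, R) = -9 + R*x (P(x, R) = R*x - 9 = -9 + R*x)
n(y) = -9 - 2*y
n(t(-4, E))/45714 = (-9 - √(2 - 4)/2)/45714 = (-9 - √(-2)/2)*(1/45714) = (-9 - I*√2/2)*(1/45714) = -3/15238 - I*√2/91428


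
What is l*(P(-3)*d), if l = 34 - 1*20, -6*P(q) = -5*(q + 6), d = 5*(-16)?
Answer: -2800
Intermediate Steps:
d = -80
P(q) = 5 + 5*q/6 (P(q) = -(-5)*(q + 6)/6 = -(-5)*(6 + q)/6 = -(-30 - 5*q)/6 = 5 + 5*q/6)
l = 14 (l = 34 - 20 = 14)
l*(P(-3)*d) = 14*((5 + (5/6)*(-3))*(-80)) = 14*((5 - 5/2)*(-80)) = 14*((5/2)*(-80)) = 14*(-200) = -2800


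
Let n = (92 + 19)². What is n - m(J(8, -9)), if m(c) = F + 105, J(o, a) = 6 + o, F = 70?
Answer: 12146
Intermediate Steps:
n = 12321 (n = 111² = 12321)
m(c) = 175 (m(c) = 70 + 105 = 175)
n - m(J(8, -9)) = 12321 - 1*175 = 12321 - 175 = 12146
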